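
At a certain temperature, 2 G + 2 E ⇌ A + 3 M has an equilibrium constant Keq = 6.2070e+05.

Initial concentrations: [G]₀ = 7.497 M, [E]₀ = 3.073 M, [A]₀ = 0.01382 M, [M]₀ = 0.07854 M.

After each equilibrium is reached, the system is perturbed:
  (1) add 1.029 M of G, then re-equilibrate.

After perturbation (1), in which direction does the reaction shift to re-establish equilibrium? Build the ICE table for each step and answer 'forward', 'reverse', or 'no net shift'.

Direction: forward

Q₀ = 1.2615e-08 vs Keq = 6.2070e+05 ⇒ Q<K, forward
Step 1:
                    G           E           A           M
  init          7.497       3.073     0.01382     0.07854
  Δ            -3.069      -3.069       1.535       4.604
  eq            4.428    0.003615       1.549       4.683
  solve Keq expr → x = 1.535; check Q = 6.2070e+05
Then add 1.029 M of G.
Step 2:
                    G           E           A           M
  init          5.457    0.003615       1.549       4.683
  Δ       -6.8002e-04 -6.8002e-04  3.4001e-04     0.00102
  eq            5.456    0.002935       1.549       4.684
  solve Keq expr → x = 3.4001e-04; check Q = 6.2070e+05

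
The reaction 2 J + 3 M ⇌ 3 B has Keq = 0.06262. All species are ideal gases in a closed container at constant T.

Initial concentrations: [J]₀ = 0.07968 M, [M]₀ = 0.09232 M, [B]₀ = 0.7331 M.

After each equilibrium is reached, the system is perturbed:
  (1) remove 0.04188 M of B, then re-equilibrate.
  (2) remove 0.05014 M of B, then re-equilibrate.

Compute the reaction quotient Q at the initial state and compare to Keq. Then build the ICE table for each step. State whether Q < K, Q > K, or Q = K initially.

Q₀ = 7.8869e+04 vs Keq = 0.06262 ⇒ Q>K, reverse
Step 1:
                   J          M          B
  Initial    0.07968    0.09232     0.7331
  Change      0.3831     0.5746    -0.5746
  Equil       0.4628      0.667     0.1585
  solve Keq expr → x = -0.1915; check Q = 0.06262
Then remove 0.04188 M of B.
Step 2:
                   J          M          B
  Initial     0.4628      0.667     0.1166
  Change    -0.02017   -0.03026    0.03026
  Equil       0.4426     0.6367     0.1468
  solve Keq expr → x = 0.01009; check Q = 0.06262
Then remove 0.05014 M of B.
Step 3:
                   J          M          B
  Initial     0.4426     0.6367     0.0967
  Change    -0.02438   -0.03657    0.03657
  Equil       0.4182     0.6001     0.1333
  solve Keq expr → x = 0.01219; check Q = 0.06262

Q₀ = 7.8869e+04; Q > K (proceeds reverse)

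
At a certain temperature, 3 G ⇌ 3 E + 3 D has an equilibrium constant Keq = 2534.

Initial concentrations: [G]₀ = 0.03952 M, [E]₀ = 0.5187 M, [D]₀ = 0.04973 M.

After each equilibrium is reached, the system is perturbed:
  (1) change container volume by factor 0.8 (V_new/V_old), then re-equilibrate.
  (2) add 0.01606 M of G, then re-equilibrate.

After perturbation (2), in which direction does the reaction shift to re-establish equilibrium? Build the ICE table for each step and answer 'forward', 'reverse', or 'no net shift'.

Direction: forward

Q₀ = 0.2781 vs Keq = 2534 ⇒ Q<K, forward
Step 1:
                  G         E         D
  Initial   0.03952    0.5187   0.04973
  Change   -0.03603   0.03603   0.03603
  Equil     0.00349    0.5547   0.08576
  solve Keq expr → x = 0.01201; check Q = 2534
Then change container volume by factor 0.8 (V_new/V_old).
Step 2:
                  G         E         D
  Initial  0.004362    0.6934    0.1072
  Change    0.00103  -0.00103  -0.00103
  Equil    0.005392    0.6924    0.1062
  solve Keq expr → x = -3.4336e-04; check Q = 2534
Then add 0.01606 M of G.
Step 3:
                  G         E         D
  Initial   0.02145    0.6924    0.1062
  Change   -0.01516   0.01516   0.01516
  Equil    0.006297    0.7075    0.1213
  solve Keq expr → x = 0.005052; check Q = 2534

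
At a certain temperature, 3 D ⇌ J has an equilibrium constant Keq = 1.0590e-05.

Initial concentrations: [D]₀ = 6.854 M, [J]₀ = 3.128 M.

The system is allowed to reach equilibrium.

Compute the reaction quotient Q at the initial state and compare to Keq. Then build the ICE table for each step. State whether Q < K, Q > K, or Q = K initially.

Q₀ = 0.009715; Q > K (proceeds reverse)

Q₀ = 0.009715 vs Keq = 1.0590e-05 ⇒ Q>K, reverse
Step 1:
                  D         J
  Initial     6.854     3.128
  Change      9.251    -3.084
  Equil       16.11   0.04424
  solve Keq expr → x = -3.084; check Q = 1.0590e-05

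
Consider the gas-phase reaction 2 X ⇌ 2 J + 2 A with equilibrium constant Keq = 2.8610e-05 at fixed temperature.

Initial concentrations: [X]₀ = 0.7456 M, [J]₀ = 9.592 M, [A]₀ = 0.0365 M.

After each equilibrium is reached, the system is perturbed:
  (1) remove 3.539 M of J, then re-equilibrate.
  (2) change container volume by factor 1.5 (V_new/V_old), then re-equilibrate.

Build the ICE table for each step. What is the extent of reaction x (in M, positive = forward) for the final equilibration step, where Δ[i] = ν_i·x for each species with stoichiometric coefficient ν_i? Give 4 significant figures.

Q₀ = 0.2205 vs Keq = 2.8610e-05 ⇒ Q>K, reverse
Step 1:
                   X          J          A
  I           0.7456      9.592     0.0365
  C          0.03606   -0.03606   -0.03606
  E           0.7817      9.556 4.3753e-04
  solve Keq expr → x = -0.01803; check Q = 2.8610e-05
Then remove 3.539 M of J.
Step 2:
                   X          J          A
  I           0.7817      6.017 4.3753e-04
  C       -2.5708e-04 2.5708e-04 2.5708e-04
  E           0.7814      6.017 6.9461e-04
  solve Keq expr → x = 1.2854e-04; check Q = 2.8610e-05
Then change container volume by factor 1.5 (V_new/V_old).
Step 3:
                   X          J          A
  I           0.5209      4.011 4.6307e-04
  C       -2.3119e-04 2.3119e-04 2.3119e-04
  E           0.5207      4.012 6.9426e-04
  solve Keq expr → x = 1.1559e-04; check Q = 2.8610e-05

x = 1.1559e-04 M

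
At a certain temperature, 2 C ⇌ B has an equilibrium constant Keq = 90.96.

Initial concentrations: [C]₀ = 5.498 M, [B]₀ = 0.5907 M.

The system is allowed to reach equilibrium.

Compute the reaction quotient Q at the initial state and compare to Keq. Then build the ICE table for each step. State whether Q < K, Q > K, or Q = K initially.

Q₀ = 0.01954; Q < K (proceeds forward)

Q₀ = 0.01954 vs Keq = 90.96 ⇒ Q<K, forward
Step 1:
                  C         B
  Initial     5.498    0.5907
  Change     -5.309     2.655
  Equil      0.1889     3.245
  solve Keq expr → x = 2.655; check Q = 90.96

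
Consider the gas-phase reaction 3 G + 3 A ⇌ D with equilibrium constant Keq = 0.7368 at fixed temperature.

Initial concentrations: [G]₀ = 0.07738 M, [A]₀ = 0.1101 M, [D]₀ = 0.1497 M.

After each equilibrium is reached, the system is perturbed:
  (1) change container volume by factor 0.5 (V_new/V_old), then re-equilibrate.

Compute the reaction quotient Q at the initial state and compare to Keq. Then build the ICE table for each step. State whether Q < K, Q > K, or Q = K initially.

Q₀ = 2.4209e+05 vs Keq = 0.7368 ⇒ Q>K, reverse
Step 1:
                   G          A          D
  Initial    0.07738     0.1101     0.1497
  Change      0.4122     0.4122    -0.1374
  Equil       0.4895     0.5223    0.01231
  solve Keq expr → x = -0.1374; check Q = 0.7368
Then change container volume by factor 0.5 (V_new/V_old).
Step 2:
                   G          A          D
  Initial     0.9791      1.045    0.02463
  Change     -0.2757    -0.2757     0.0919
  Equil       0.7034     0.7688     0.1165
  solve Keq expr → x = 0.0919; check Q = 0.7368

Q₀ = 2.4209e+05; Q > K (proceeds reverse)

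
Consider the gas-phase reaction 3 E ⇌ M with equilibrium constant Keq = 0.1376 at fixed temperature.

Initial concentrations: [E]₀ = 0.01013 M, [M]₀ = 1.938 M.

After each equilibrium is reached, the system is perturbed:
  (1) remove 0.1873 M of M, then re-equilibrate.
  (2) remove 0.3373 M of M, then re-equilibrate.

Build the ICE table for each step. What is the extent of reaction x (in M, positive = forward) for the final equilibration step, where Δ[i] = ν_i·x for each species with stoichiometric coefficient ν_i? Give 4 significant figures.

Q₀ = 1.8643e+06 vs Keq = 0.1376 ⇒ Q>K, reverse
Step 1:
                  E         M
  I         0.01013     1.938
  C           2.074   -0.6915
  E           2.085     1.247
  solve Keq expr → x = -0.6915; check Q = 0.1376
Then remove 0.1873 M of M.
Step 2:
                  E         M
  I           2.085     1.059
  C        -0.09138   0.03046
  E           1.993      1.09
  solve Keq expr → x = 0.03046; check Q = 0.1376
Then remove 0.3373 M of M.
Step 3:
                  E         M
  I           1.993    0.7524
  C         -0.1847   0.06157
  E           1.809    0.8139
  solve Keq expr → x = 0.06157; check Q = 0.1376

x = 0.06157 M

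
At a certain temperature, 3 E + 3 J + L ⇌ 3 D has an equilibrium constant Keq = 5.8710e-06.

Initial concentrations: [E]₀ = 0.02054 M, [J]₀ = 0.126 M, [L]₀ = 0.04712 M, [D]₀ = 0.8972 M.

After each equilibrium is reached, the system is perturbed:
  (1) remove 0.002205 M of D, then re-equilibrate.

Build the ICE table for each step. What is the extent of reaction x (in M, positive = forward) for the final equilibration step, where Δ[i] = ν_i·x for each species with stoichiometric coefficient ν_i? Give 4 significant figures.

x = 7.1504e-04 M

Q₀ = 8.8420e+08 vs Keq = 5.8710e-06 ⇒ Q>K, reverse
Step 1:
                   E          J          L          D
  I          0.02054      0.126    0.04712     0.8972
  C           0.8856     0.8856     0.2952    -0.8856
  E           0.9062      1.012     0.3423    0.01157
  solve Keq expr → x = -0.2952; check Q = 5.8710e-06
Then remove 0.002205 M of D.
Step 2:
                   E          J          L          D
  I           0.9062      1.012     0.3423   0.009364
  C        -0.002145  -0.002145 -7.1504e-04   0.002145
  E            0.904      1.009     0.3416    0.01151
  solve Keq expr → x = 7.1504e-04; check Q = 5.8710e-06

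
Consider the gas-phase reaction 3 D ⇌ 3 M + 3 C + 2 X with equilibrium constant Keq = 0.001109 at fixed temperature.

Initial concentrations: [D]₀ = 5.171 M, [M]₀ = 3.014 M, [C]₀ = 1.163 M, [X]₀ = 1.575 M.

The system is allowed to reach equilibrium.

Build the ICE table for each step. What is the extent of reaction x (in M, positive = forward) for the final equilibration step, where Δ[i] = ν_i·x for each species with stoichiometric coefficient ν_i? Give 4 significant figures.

x = -0.2901 M

Q₀ = 0.7727 vs Keq = 0.001109 ⇒ Q>K, reverse
Step 1:
                  D         M         C         X
  Initial     5.171     3.014     1.163     1.575
  Change     0.8703   -0.8703   -0.8703   -0.5802
  Equil       6.041     2.144    0.2927    0.9948
  solve Keq expr → x = -0.2901; check Q = 0.001109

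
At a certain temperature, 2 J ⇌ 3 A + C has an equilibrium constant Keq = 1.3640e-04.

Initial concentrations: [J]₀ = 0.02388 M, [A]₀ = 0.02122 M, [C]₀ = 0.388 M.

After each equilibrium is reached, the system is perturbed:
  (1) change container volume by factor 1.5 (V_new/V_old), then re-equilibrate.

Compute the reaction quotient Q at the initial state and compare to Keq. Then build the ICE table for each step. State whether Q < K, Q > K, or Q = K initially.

Q₀ = 0.006501; Q > K (proceeds reverse)

Q₀ = 0.006501 vs Keq = 1.3640e-04 ⇒ Q>K, reverse
Step 1:
                  J         A         C
  I         0.02388   0.02122     0.388
  C        0.009272  -0.01391 -0.004636
  E         0.03315  0.007313    0.3834
  solve Keq expr → x = -0.004636; check Q = 1.3640e-04
Then change container volume by factor 1.5 (V_new/V_old).
Step 2:
                  J         A         C
  I          0.0221  0.004875    0.2556
  C       -8.9106e-04  0.001337 4.4553e-04
  E         0.02121  0.006212     0.256
  solve Keq expr → x = 4.4553e-04; check Q = 1.3640e-04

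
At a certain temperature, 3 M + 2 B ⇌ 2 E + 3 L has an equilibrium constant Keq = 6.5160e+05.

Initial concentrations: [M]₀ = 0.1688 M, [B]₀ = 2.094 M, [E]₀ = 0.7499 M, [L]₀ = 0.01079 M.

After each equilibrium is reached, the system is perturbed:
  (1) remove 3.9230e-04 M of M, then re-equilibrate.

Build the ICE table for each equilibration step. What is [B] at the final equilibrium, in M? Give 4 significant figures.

[B]_eq = 1.983 M

Q₀ = 3.3497e-05 vs Keq = 6.5160e+05 ⇒ Q<K, forward
Step 1:
                  M         B         E         L
  init       0.1688     2.094    0.7499   0.01079
  Δ         -0.1676   -0.1117    0.1117    0.1676
  eq       0.001181     1.982    0.8616    0.1784
  solve Keq expr → x = 0.05587; check Q = 6.5160e+05
Then remove 3.9230e-04 M of M.
Step 2:
                  M         B         E         L
  init    7.8857e-04     1.982    0.8616    0.1784
  Δ       3.8938e-04 2.5959e-04 -2.5959e-04 -3.8938e-04
  eq       0.001178     1.983    0.8614     0.178
  solve Keq expr → x = -1.2979e-04; check Q = 6.5160e+05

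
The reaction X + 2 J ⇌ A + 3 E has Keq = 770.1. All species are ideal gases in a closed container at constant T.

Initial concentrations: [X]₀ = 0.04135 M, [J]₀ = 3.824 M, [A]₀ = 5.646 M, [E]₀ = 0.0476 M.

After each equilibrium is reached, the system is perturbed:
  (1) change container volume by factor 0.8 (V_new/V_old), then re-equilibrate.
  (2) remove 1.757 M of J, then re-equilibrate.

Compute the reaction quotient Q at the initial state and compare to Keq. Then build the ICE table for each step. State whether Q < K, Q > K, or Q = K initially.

Q₀ = 0.001007 vs Keq = 770.1 ⇒ Q<K, forward
Step 1:
                   X          J          A          E
  init       0.04135      3.824      5.646     0.0476
  Δ         -0.04135   -0.08269    0.04135      0.124
  eq      2.6680e-06      3.741      5.687     0.1716
  solve Keq expr → x = 0.04135; check Q = 770.1
Then change container volume by factor 0.8 (V_new/V_old).
Step 2:
                   X          J          A          E
  init    3.3350e-06      4.677      7.109     0.2146
  Δ       8.3360e-07 1.6672e-06 -8.3360e-07 -2.5008e-06
  eq      4.1686e-06      4.677      7.109     0.2145
  solve Keq expr → x = -8.3360e-07; check Q = 770.1
Then remove 1.757 M of J.
Step 3:
                   X          J          A          E
  init    4.1686e-06       2.92      7.109     0.2145
  Δ       6.5239e-06 1.3048e-05 -6.5239e-06 -1.9572e-05
  eq      1.0692e-05       2.92      7.109     0.2145
  solve Keq expr → x = -6.5239e-06; check Q = 770.1

Q₀ = 0.001007; Q < K (proceeds forward)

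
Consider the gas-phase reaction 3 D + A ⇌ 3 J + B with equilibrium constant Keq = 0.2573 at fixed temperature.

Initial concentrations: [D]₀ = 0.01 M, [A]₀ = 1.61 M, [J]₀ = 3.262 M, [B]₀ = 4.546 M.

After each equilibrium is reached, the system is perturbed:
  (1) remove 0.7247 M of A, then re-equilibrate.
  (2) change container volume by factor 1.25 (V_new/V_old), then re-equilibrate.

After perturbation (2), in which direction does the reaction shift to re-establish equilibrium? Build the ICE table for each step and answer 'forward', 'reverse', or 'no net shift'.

Direction: no net shift

Q₀ = 9.8007e+07 vs Keq = 0.2573 ⇒ Q>K, reverse
Step 1:
                   D          A          J          B
  I             0.01       1.61      3.262      4.546
  C            2.118     0.7061     -2.118    -0.7061
  E            2.128      2.316      1.144       3.84
  solve Keq expr → x = -0.7061; check Q = 0.2573
Then remove 0.7247 M of A.
Step 2:
                   D          A          J          B
  I            2.128      1.591      1.144       3.84
  C          0.08524    0.02841   -0.08524   -0.02841
  E            2.214       1.62      1.058      3.811
  solve Keq expr → x = -0.02841; check Q = 0.2573
Then change container volume by factor 1.25 (V_new/V_old).
Step 3:
                   D          A          J          B
  I            1.771      1.296     0.8468      3.049
  C                0          0          0          0
  E            1.771      1.296     0.8468      3.049
  solve Keq expr → x = 0; check Q = 0.2573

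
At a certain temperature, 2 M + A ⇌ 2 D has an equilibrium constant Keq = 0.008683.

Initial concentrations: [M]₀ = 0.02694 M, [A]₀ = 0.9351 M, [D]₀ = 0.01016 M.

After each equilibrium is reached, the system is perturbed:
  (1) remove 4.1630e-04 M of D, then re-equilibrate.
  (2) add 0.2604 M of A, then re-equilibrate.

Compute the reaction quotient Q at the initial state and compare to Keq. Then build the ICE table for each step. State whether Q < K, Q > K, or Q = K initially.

Q₀ = 0.1521; Q > K (proceeds reverse)

Q₀ = 0.1521 vs Keq = 0.008683 ⇒ Q>K, reverse
Step 1:
                  M         A         D
  init      0.02694    0.9351   0.01016
  Δ        0.007088  0.003544 -0.007088
  eq        0.03403    0.9386  0.003072
  solve Keq expr → x = -0.003544; check Q = 0.008683
Then remove 4.1630e-04 M of D.
Step 2:
                  M         A         D
  init      0.03403    0.9386  0.002656
  Δ       -3.8155e-04 -1.9077e-04 3.8155e-04
  eq        0.03365    0.9385  0.003037
  solve Keq expr → x = 1.9077e-04; check Q = 0.008683
Then add 0.2604 M of A.
Step 3:
                  M         A         D
  init      0.03365     1.199  0.003037
  Δ       -3.5876e-04 -1.7938e-04 3.5876e-04
  eq        0.03329     1.199  0.003396
  solve Keq expr → x = 1.7938e-04; check Q = 0.008683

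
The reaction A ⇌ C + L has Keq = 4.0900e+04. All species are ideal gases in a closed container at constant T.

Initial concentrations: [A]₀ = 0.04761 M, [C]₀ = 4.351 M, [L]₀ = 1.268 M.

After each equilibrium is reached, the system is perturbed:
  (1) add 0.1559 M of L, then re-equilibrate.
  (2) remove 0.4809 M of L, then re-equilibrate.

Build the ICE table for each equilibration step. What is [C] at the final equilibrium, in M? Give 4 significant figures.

[C]_eq = 4.399 M

Q₀ = 115.9 vs Keq = 4.0900e+04 ⇒ Q<K, forward
Step 1:
                   A          C          L
  Initial    0.04761      4.351      1.268
  Change    -0.04747    0.04747    0.04747
  Equil   1.4147e-04      4.398      1.315
  solve Keq expr → x = 0.04747; check Q = 4.0900e+04
Then add 0.1559 M of L.
Step 2:
                   A          C          L
  Initial 1.4147e-04      4.398      1.471
  Change  1.6763e-05 -1.6763e-05 -1.6763e-05
  Equil   1.5823e-04      4.398      1.471
  solve Keq expr → x = -1.6763e-05; check Q = 4.0900e+04
Then remove 0.4809 M of L.
Step 3:
                   A          C          L
  Initial 1.5823e-04      4.398     0.9905
  Change  -5.1710e-05 5.1710e-05 5.1710e-05
  Equil   1.0652e-04      4.399     0.9905
  solve Keq expr → x = 5.1710e-05; check Q = 4.0900e+04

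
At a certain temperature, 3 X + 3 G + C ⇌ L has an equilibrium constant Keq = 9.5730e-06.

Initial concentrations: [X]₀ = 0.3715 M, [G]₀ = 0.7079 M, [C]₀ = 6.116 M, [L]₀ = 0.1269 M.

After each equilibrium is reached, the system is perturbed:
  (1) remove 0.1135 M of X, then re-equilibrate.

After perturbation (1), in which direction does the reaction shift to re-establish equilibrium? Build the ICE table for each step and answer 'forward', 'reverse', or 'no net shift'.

Q₀ = 1.141 vs Keq = 9.5730e-06 ⇒ Q>K, reverse
Step 1:
                   X          G          C          L
  Initial     0.3715     0.7079      6.116     0.1269
  Change      0.3806     0.3806     0.1269    -0.1269
  Equil       0.7521      1.089      6.243 3.2791e-05
  solve Keq expr → x = -0.1269; check Q = 9.5730e-06
Then remove 0.1135 M of X.
Step 2:
                   X          G          C          L
  Initial     0.6386      1.089      6.243 3.2791e-05
  Change  3.8136e-05 3.8136e-05 1.2712e-05 -1.2712e-05
  Equil       0.6386      1.089      6.243 2.0079e-05
  solve Keq expr → x = -1.2712e-05; check Q = 9.5730e-06

Direction: reverse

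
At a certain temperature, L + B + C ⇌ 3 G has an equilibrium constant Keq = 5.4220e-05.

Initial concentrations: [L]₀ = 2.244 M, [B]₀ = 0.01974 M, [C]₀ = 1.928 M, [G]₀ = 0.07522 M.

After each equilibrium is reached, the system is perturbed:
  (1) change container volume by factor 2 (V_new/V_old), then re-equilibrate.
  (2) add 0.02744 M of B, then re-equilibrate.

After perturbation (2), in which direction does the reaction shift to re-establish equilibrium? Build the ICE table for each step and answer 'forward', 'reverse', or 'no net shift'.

Direction: forward

Q₀ = 0.004983 vs Keq = 5.4220e-05 ⇒ Q>K, reverse
Step 1:
                  L         B         C         G
  I           2.244   0.01974     1.928   0.07522
  C         0.01813   0.01813   0.01813  -0.05439
  E           2.262   0.03787     1.946   0.02083
  solve Keq expr → x = -0.01813; check Q = 5.4220e-05
Then change container volume by factor 2 (V_new/V_old).
Step 2:
                  L         B         C         G
  I           1.131   0.01893    0.9731   0.01042
  C               0         0         0         0
  E           1.131   0.01893    0.9731   0.01042
  solve Keq expr → x = 0; check Q = 5.4220e-05
Then add 0.02744 M of B.
Step 3:
                  L         B         C         G
  I           1.131   0.04637    0.9731   0.01042
  C       -0.001165 -0.001165 -0.001165  0.003495
  E            1.13   0.04521    0.9719   0.01391
  solve Keq expr → x = 0.001165; check Q = 5.4220e-05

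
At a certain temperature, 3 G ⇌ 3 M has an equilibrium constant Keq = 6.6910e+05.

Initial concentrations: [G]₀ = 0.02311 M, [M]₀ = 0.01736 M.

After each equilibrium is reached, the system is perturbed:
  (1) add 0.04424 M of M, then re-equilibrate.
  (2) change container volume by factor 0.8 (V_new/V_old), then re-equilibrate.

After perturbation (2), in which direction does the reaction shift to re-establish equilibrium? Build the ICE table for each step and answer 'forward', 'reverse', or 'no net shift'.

Direction: no net shift

Q₀ = 0.4239 vs Keq = 6.6910e+05 ⇒ Q<K, forward
Step 1:
                    G           M
  I           0.02311     0.01736
  C          -0.02265     0.02265
  E        4.5747e-04     0.04001
  solve Keq expr → x = 0.007551; check Q = 6.6910e+05
Then add 0.04424 M of M.
Step 2:
                    G           M
  I        4.5747e-04     0.08425
  C        5.0009e-04 -5.0009e-04
  E        9.5756e-04     0.08375
  solve Keq expr → x = -1.6670e-04; check Q = 6.6910e+05
Then change container volume by factor 0.8 (V_new/V_old).
Step 3:
                    G           M
  I          0.001197      0.1047
  C                 0           0
  E          0.001197      0.1047
  solve Keq expr → x = 0; check Q = 6.6910e+05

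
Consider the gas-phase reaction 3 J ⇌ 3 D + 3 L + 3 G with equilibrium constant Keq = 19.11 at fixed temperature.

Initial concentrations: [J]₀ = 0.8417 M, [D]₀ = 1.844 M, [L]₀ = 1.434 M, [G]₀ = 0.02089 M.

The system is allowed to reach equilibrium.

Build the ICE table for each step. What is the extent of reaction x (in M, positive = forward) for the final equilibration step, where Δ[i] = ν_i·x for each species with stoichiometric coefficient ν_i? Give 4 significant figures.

Q₀ = 2.8267e-04 vs Keq = 19.11 ⇒ Q<K, forward
Step 1:
                    J           D           L           G
  I            0.8417       1.844       1.434     0.02089
  C           -0.3328      0.3328      0.3328      0.3328
  E            0.5089       2.177       1.767      0.3537
  solve Keq expr → x = 0.1109; check Q = 19.11

x = 0.1109 M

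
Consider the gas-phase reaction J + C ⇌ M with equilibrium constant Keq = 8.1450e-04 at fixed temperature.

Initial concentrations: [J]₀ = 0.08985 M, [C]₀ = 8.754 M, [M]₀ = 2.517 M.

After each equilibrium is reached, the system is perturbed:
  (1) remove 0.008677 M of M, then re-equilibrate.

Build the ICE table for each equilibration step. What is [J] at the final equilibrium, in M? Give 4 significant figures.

Q₀ = 3.2 vs Keq = 8.1450e-04 ⇒ Q>K, reverse
Step 1:
                   J          C          M
  init       0.08985      8.754      2.517
  Δ            2.493      2.493     -2.493
  eq           2.583      11.25    0.02366
  solve Keq expr → x = -2.493; check Q = 8.1450e-04
Then remove 0.008677 M of M.
Step 2:
                   J          C          M
  init         2.583      11.25    0.01499
  Δ         -0.00858   -0.00858    0.00858
  eq           2.575      11.24    0.02357
  solve Keq expr → x = 0.00858; check Q = 8.1450e-04

[J]_eq = 2.575 M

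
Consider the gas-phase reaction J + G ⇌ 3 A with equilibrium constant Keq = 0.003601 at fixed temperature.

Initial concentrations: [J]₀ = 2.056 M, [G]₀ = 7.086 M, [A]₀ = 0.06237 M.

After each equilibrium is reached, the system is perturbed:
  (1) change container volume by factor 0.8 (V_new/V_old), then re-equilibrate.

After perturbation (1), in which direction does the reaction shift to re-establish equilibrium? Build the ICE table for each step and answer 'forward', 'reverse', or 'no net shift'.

Q₀ = 1.6653e-05 vs Keq = 0.003601 ⇒ Q<K, forward
Step 1:
                  J         G         A
  init        2.056     7.086   0.06237
  Δ         -0.1013   -0.1013     0.304
  eq          1.955     6.985    0.3663
  solve Keq expr → x = 0.1013; check Q = 0.003601
Then change container volume by factor 0.8 (V_new/V_old).
Step 2:
                  J         G         A
  init        2.443     8.731    0.4579
  Δ         0.01068   0.01068  -0.03203
  eq          2.454     8.742    0.4259
  solve Keq expr → x = -0.01068; check Q = 0.003601

Direction: reverse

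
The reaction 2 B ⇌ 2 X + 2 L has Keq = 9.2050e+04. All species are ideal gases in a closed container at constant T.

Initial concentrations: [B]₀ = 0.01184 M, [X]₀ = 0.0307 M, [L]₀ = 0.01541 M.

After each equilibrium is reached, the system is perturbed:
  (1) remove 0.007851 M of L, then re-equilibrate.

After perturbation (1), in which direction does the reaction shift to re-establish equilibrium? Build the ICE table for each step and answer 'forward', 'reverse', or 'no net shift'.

Q₀ = 0.001597 vs Keq = 9.2050e+04 ⇒ Q<K, forward
Step 1:
                  B         X         L
  Initial   0.01184    0.0307   0.01541
  Change   -0.01184   0.01184   0.01184
  Equil   3.8199e-06   0.04254   0.02725
  solve Keq expr → x = 0.005918; check Q = 9.2050e+04
Then remove 0.007851 M of L.
Step 2:
                  B         X         L
  Initial 3.8199e-06   0.04254    0.0194
  Change  -1.1005e-06 1.1005e-06 1.1005e-06
  Equil   2.7194e-06   0.04254    0.0194
  solve Keq expr → x = 5.5024e-07; check Q = 9.2050e+04

Direction: forward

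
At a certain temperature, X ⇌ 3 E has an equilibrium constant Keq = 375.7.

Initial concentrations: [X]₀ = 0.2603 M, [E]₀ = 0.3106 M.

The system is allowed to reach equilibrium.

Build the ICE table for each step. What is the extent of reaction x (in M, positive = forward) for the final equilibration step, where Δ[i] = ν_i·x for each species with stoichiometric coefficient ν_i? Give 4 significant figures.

Q₀ = 0.1151 vs Keq = 375.7 ⇒ Q<K, forward
Step 1:
                   X          E
  Initial     0.2603     0.3106
  Change     -0.2569     0.7708
  Equil     0.003366      1.081
  solve Keq expr → x = 0.2569; check Q = 375.7

x = 0.2569 M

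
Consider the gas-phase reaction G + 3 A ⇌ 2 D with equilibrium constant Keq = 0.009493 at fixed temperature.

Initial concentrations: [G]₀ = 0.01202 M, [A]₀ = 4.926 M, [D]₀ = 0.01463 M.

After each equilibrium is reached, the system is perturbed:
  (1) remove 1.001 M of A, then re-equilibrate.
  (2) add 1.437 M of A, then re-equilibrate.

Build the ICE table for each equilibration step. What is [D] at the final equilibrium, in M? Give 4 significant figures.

Q₀ = 1.4897e-04 vs Keq = 0.009493 ⇒ Q<K, forward
Step 1:
                   G          A          D
  init       0.01202      4.926    0.01463
  Δ         -0.01084   -0.03251    0.02167
  eq        0.001185      4.893     0.0363
  solve Keq expr → x = 0.01084; check Q = 0.009493
Then remove 1.001 M of A.
Step 2:
                   G          A          D
  init      0.001185      3.892     0.0363
  Δ       9.2960e-04   0.002789  -0.001859
  eq        0.002114      3.895    0.03444
  solve Keq expr → x = -9.2960e-04; check Q = 0.009493
Then add 1.437 M of A.
Step 3:
                   G          A          D
  init      0.002114      5.332    0.03444
  Δ        -0.001172  -0.003516   0.002344
  eq      9.4206e-04      5.329    0.03679
  solve Keq expr → x = 0.001172; check Q = 0.009493

[D]_eq = 0.03679 M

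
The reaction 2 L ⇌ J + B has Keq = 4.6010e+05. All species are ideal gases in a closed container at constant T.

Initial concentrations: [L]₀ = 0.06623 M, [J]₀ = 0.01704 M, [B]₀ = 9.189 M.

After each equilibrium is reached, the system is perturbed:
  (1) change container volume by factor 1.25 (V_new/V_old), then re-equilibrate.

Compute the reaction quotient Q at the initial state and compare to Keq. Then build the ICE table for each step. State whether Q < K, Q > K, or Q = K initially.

Q₀ = 35.7; Q < K (proceeds forward)

Q₀ = 35.7 vs Keq = 4.6010e+05 ⇒ Q<K, forward
Step 1:
                   L          J          B
  I          0.06623    0.01704      9.189
  C         -0.06523    0.03262    0.03262
  E       9.9762e-04    0.04966      9.222
  solve Keq expr → x = 0.03262; check Q = 4.6010e+05
Then change container volume by factor 1.25 (V_new/V_old).
Step 2:
                   L          J          B
  I       7.9809e-04    0.03972      7.377
  C                0          0          0
  E       7.9809e-04    0.03972      7.377
  solve Keq expr → x = 0; check Q = 4.6010e+05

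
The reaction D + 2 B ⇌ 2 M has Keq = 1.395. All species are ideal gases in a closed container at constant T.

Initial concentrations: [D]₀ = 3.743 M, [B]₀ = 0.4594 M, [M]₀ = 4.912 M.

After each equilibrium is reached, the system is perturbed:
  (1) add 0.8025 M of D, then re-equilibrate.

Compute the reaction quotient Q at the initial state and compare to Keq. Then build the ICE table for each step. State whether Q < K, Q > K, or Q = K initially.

Q₀ = 30.54 vs Keq = 1.395 ⇒ Q>K, reverse
Step 1:
                   D          B          M
  init         3.743     0.4594      4.912
  Δ           0.5494      1.099     -1.099
  eq           4.292      1.558      3.813
  solve Keq expr → x = -0.5494; check Q = 1.395
Then add 0.8025 M of D.
Step 2:
                   D          B          M
  init         5.095      1.558      3.813
  Δ         -0.04421   -0.08842    0.08842
  eq           5.051       1.47      3.902
  solve Keq expr → x = 0.04421; check Q = 1.395

Q₀ = 30.54; Q > K (proceeds reverse)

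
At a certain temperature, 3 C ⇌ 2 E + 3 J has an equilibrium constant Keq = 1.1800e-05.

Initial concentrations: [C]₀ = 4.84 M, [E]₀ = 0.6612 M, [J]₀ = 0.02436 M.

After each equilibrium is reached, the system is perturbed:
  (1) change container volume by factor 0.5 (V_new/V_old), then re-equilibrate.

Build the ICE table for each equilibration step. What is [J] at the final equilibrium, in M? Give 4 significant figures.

[J]_eq = 0.1734 M

Q₀ = 5.5739e-08 vs Keq = 1.1800e-05 ⇒ Q<K, forward
Step 1:
                   C          E          J
  I             4.84     0.6612    0.02436
  C          -0.1081    0.07208     0.1081
  E            4.732     0.7333     0.1325
  solve Keq expr → x = 0.03604; check Q = 1.1800e-05
Then change container volume by factor 0.5 (V_new/V_old).
Step 2:
                   C          E          J
  I            9.464      1.467      0.265
  C          0.09158   -0.06106   -0.09158
  E            9.555      1.406     0.1734
  solve Keq expr → x = -0.03053; check Q = 1.1800e-05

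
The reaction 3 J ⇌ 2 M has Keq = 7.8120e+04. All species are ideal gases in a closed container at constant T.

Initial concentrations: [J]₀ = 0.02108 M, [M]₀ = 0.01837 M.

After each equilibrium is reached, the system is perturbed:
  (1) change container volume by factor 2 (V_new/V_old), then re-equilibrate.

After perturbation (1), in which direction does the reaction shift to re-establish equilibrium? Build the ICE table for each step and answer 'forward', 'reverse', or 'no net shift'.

Q₀ = 36.03 vs Keq = 7.8120e+04 ⇒ Q<K, forward
Step 1:
                   J          M
  I          0.02108    0.01837
  C         -0.01878    0.01252
  E         0.002303    0.03089
  solve Keq expr → x = 0.006259; check Q = 7.8120e+04
Then change container volume by factor 2 (V_new/V_old).
Step 2:
                   J          M
  I         0.001151    0.01544
  C       2.8727e-04 -1.9151e-04
  E         0.001439    0.01525
  solve Keq expr → x = -9.5756e-05; check Q = 7.8120e+04

Direction: reverse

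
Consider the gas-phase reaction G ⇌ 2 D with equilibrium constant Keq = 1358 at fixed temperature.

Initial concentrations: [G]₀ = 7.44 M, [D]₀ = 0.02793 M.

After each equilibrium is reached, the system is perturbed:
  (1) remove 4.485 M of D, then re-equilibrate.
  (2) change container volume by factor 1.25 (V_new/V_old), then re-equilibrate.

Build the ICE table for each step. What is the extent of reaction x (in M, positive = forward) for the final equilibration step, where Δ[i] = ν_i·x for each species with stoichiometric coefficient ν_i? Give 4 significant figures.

x = 0.01213 M

Q₀ = 1.0485e-04 vs Keq = 1358 ⇒ Q<K, forward
Step 1:
                   G          D
  Initial       7.44    0.02793
  Change      -7.283      14.57
  Equil       0.1568      14.59
  solve Keq expr → x = 7.283; check Q = 1358
Then remove 4.485 M of D.
Step 2:
                   G          D
  Initial     0.1568      10.11
  Change    -0.07921     0.1584
  Equil      0.07763      10.27
  solve Keq expr → x = 0.07921; check Q = 1358
Then change container volume by factor 1.25 (V_new/V_old).
Step 3:
                   G          D
  Initial    0.06211      8.214
  Change    -0.01213    0.02425
  Equil      0.04998      8.238
  solve Keq expr → x = 0.01213; check Q = 1358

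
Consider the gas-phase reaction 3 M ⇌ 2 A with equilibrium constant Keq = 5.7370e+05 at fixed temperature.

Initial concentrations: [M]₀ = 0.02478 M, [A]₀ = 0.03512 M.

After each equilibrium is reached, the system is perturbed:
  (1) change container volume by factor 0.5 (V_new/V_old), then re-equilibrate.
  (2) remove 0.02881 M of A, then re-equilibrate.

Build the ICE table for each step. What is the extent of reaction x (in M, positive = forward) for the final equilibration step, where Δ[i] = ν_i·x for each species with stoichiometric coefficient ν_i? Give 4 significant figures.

Q₀ = 81.06 vs Keq = 5.7370e+05 ⇒ Q<K, forward
Step 1:
                  M         A
  init      0.02478   0.03512
  Δ        -0.02313   0.01542
  eq       0.001645   0.05054
  solve Keq expr → x = 0.007712; check Q = 5.7370e+05
Then change container volume by factor 0.5 (V_new/V_old).
Step 2:
                  M         A
  init      0.00329    0.1011
  Δ       -6.7110e-04 4.4740e-04
  eq       0.002619    0.1015
  solve Keq expr → x = 2.2370e-04; check Q = 5.7370e+05
Then remove 0.02881 M of A.
Step 3:
                  M         A
  init     0.002619   0.07272
  Δ       -5.1586e-04 3.4391e-04
  eq       0.002103   0.07307
  solve Keq expr → x = 1.7195e-04; check Q = 5.7370e+05

x = 1.7195e-04 M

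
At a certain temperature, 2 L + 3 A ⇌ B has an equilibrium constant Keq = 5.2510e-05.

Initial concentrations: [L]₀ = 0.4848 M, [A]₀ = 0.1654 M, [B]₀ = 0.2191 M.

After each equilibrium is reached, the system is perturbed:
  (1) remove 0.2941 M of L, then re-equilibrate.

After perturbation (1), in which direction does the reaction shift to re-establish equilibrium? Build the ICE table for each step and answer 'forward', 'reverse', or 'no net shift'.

Q₀ = 206 vs Keq = 5.2510e-05 ⇒ Q>K, reverse
Step 1:
                   L          A          B
  Initial     0.4848     0.1654     0.2191
  Change      0.4382     0.6572    -0.2191
  Equil        0.923     0.8226 2.4900e-05
  solve Keq expr → x = -0.2191; check Q = 5.2510e-05
Then remove 0.2941 M of L.
Step 2:
                   L          A          B
  Initial     0.6289     0.8226 2.4900e-05
  Change  2.6676e-05 4.0014e-05 -1.3338e-05
  Equil       0.6289     0.8227 1.1562e-05
  solve Keq expr → x = -1.3338e-05; check Q = 5.2510e-05

Direction: reverse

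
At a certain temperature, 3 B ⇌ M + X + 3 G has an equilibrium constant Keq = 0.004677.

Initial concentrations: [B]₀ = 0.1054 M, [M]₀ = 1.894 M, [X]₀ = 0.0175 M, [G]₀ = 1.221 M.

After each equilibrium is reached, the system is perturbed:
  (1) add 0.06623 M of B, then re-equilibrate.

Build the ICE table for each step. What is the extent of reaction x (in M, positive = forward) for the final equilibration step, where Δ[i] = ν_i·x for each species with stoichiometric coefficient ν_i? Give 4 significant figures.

x = 1.1426e-05 M

Q₀ = 51.53 vs Keq = 0.004677 ⇒ Q>K, reverse
Step 1:
                   B          M          X          G
  I           0.1054      1.894     0.0175      1.221
  C          0.05248   -0.01749   -0.01749   -0.05248
  E           0.1579      1.877 6.1476e-06      1.169
  solve Keq expr → x = -0.01749; check Q = 0.004677
Then add 0.06623 M of B.
Step 2:
                   B          M          X          G
  I           0.2241      1.877 6.1476e-06      1.169
  C       -3.4278e-05 1.1426e-05 1.1426e-05 3.4278e-05
  E           0.2241      1.877 1.7574e-05      1.169
  solve Keq expr → x = 1.1426e-05; check Q = 0.004677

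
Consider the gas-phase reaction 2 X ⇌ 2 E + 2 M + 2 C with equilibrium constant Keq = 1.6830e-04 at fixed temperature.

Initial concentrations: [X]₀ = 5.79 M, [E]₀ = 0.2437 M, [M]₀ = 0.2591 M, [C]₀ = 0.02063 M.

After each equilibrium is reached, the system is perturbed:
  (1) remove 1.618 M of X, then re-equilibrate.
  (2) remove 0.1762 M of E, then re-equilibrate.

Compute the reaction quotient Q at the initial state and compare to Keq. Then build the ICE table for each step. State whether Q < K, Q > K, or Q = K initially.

Q₀ = 5.0616e-08; Q < K (proceeds forward)

Q₀ = 5.0616e-08 vs Keq = 1.6830e-04 ⇒ Q<K, forward
Step 1:
                    X           E           M           C
  Initial        5.79      0.2437      0.2591     0.02063
  Change      -0.2571      0.2571      0.2571      0.2571
  Equil         5.533      0.5008      0.5162      0.2777
  solve Keq expr → x = 0.1285; check Q = 1.6830e-04
Then remove 1.618 M of X.
Step 2:
                    X           E           M           C
  Initial       3.915      0.5008      0.5162      0.2777
  Change      0.04186    -0.04186    -0.04186    -0.04186
  Equil         3.957      0.4589      0.4743      0.2358
  solve Keq expr → x = -0.02093; check Q = 1.6830e-04
Then remove 0.1762 M of E.
Step 3:
                    X           E           M           C
  Initial       3.957      0.2827      0.4743      0.2358
  Change     -0.05189     0.05189     0.05189     0.05189
  Equil         3.905      0.3346      0.5262      0.2877
  solve Keq expr → x = 0.02595; check Q = 1.6830e-04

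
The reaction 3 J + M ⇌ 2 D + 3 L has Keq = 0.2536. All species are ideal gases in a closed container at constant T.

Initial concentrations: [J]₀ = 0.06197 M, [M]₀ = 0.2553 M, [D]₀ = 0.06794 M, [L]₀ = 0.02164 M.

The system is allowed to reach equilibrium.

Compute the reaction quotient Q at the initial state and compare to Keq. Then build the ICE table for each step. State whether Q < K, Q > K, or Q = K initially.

Q₀ = 7.6989e-04 vs Keq = 0.2536 ⇒ Q<K, forward
Step 1:
                   J          M          D          L
  init       0.06197     0.2553    0.06794    0.02164
  Δ         -0.03375   -0.01125     0.0225    0.03375
  eq         0.02822      0.244    0.09044    0.05539
  solve Keq expr → x = 0.01125; check Q = 0.2536

Q₀ = 7.6989e-04; Q < K (proceeds forward)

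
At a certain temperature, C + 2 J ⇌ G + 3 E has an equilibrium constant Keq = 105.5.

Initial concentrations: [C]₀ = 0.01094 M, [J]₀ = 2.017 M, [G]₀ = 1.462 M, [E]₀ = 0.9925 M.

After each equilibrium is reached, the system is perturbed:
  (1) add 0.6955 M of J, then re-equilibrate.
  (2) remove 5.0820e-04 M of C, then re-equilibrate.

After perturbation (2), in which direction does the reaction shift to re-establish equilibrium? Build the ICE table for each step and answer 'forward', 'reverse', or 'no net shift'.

Direction: reverse

Q₀ = 32.12 vs Keq = 105.5 ⇒ Q<K, forward
Step 1:
                    C           J           G           E
  Initial     0.01094       2.017       1.462      0.9925
  Change    -0.007314    -0.01463    0.007314     0.02194
  Equil      0.003626       2.002       1.469       1.014
  solve Keq expr → x = 0.007314; check Q = 105.5
Then add 0.6955 M of J.
Step 2:
                    C           J           G           E
  Initial    0.003626       2.698       1.469       1.014
  Change    -0.001593   -0.003187    0.001593     0.00478
  Equil      0.002033       2.695       1.471       1.019
  solve Keq expr → x = 0.001593; check Q = 105.5
Then remove 5.0820e-04 M of C.
Step 3:
                    C           J           G           E
  Initial    0.001525       2.695       1.471       1.019
  Change   4.9711e-04  9.9423e-04 -4.9711e-04   -0.001491
  Equil      0.002022       2.696        1.47       1.018
  solve Keq expr → x = -4.9711e-04; check Q = 105.5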